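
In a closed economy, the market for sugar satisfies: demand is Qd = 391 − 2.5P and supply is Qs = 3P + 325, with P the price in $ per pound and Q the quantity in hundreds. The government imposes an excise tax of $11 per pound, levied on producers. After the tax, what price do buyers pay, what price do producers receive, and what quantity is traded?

Buyers pay $18; producers receive $7; quantity = 346.

Without the tax, 391 − 2.5P = 3P + 325 gives 5.5P = 66, so P* = $12 and Q* = 361.
With the tax collected from producers, supply shifts: Qs = 3(P − 11) + 325.
New equilibrium: buyers pay $18, producers receive $7, Q = 346. (Wedge: Pb − Ps = 11.)
The less price-elastic side of the market bears the larger share of a per-unit tax.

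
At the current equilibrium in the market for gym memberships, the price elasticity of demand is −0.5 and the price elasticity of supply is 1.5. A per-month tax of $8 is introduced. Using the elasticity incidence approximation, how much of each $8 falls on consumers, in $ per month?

Incidence ratio: consumers' share ≈ εs / (εs + |εd|) = 1.5 / (1.5 + 0.5) = 0.75.
So consumers bear ≈ 0.75 × $8 = $6; suppliers bear $2.

Consumers bear ≈ $6 per month.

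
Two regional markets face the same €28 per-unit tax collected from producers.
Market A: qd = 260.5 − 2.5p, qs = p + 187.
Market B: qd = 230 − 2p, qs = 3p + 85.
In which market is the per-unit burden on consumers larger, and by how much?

Market B, by €8.8.

Market A: pre-tax p* = €21, q* = 208; post-tax q = 188; per-unit burden on consumers = €8.
Market B: pre-tax p* = €29, q* = 172; post-tax q = 138.4; per-unit burden on consumers = €16.8.
Difference: €8 vs €16.8 → market B is larger by €8.8.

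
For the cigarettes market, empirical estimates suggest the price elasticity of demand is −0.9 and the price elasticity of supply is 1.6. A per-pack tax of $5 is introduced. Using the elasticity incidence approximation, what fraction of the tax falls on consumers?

Consumers' share ≈ 0.64.

Incidence ratio: consumers' share ≈ εs / (εs + |εd|) = 1.6 / (1.6 + 0.9) = 0.64.
Supply is the more elastic side, so consumers bear the larger share.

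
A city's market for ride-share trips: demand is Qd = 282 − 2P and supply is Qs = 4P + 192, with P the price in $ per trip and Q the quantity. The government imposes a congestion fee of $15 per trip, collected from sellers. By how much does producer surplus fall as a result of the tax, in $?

Before the tax: set 282 − 2P = 4P + 192 → P* = $15, Q* = 252.
With the tax collected from sellers, supply shifts: Qs = 4(P − 15) + 192.
Solving gives Q = 232 with consumers paying $25 and sellers receiving $10 (the $15 wedge).
ΔPS is the trapezoid between Q = 232 and Q = 252 of height $5: ½ · (252 + 232) · 5 = $1210.

Producer surplus falls by $1210.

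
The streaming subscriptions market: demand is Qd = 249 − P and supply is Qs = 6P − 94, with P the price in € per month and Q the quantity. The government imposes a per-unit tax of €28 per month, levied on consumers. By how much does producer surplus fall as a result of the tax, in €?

Without the tax, 249 − P = 6P − 94 gives 7P = 343, so P* = €49 and Q* = 200.
With the tax collected from consumers, demand (in seller-price terms) shifts: Qd = 249 − (P + 28).
New equilibrium: consumers pay €73, suppliers receive €45, Q = 176. (Wedge: Pb − Ps = 28.)
ΔPS is the trapezoid between Q = 176 and Q = 200 of height €4: ½ · (200 + 176) · 4 = €752.

Producer surplus falls by €752.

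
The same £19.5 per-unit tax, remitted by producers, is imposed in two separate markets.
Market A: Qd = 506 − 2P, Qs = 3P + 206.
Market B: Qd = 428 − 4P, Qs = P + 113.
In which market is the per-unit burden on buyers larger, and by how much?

Market A: pre-tax P* = £60, Q* = 386; post-tax Q = 362.6; per-unit burden on buyers = £11.7.
Market B: pre-tax P* = £63, Q* = 176; post-tax Q = 160.4; per-unit burden on buyers = £3.9.
Difference: £11.7 vs £3.9 → market A is larger by £7.8.

Market A, by £7.8.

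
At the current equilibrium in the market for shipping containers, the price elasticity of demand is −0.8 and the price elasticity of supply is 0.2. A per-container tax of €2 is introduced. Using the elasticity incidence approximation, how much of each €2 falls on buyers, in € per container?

Buyers bear ≈ €0.4 per container.

Incidence ratio: buyers' share ≈ εs / (εs + |εd|) = 0.2 / (0.2 + 0.8) = 0.2.
So buyers bear ≈ 0.2 × €2 = €0.4; producers bear €1.6.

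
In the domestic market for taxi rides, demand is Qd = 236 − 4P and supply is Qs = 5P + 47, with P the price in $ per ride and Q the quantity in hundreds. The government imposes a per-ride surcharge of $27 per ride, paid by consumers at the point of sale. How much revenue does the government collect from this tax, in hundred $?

Tax revenue = $2484 hundred.

Before the tax: set 236 − 4P = 5P + 47 → P* = $21, Q* = 152.
With the tax collected from consumers, demand (in seller-price terms) shifts: Qd = 236 − 4(P + 27).
Solving gives Q = 92 with consumers paying $36 and sellers receiving $9 (the $27 wedge).
Revenue = t · Q = 27 · 92 = $2484.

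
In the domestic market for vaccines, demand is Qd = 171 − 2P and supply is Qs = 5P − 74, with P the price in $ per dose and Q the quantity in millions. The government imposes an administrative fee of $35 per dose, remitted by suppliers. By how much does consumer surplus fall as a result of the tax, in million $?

Consumer surplus falls by $1900 million.

Without the tax, 171 − 2P = 5P − 74 gives 7P = 245, so P* = $35 and Q* = 101.
With the tax collected from suppliers, supply shifts: Qs = 5(P − 35) − 74.
Solving gives Q = 51 with buyers paying $60 and suppliers receiving $25 (the $35 wedge).
ΔCS is the trapezoid between Q = 51 and Q = 101 of height $25: ½ · (101 + 51) · 25 = $1900.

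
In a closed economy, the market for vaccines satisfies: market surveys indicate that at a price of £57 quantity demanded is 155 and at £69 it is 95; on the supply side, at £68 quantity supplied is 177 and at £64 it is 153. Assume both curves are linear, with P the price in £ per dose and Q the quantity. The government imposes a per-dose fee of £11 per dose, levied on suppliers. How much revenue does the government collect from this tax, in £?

Tax revenue = £1155.

Demand slope: (95 − 155)/(69 − 57) = -5, so Qd = 440 − 5P.
Supply slope: (153 − 177)/(64 − 68) = 6, so Qs = 6P − 231.
Without the tax, 440 − 5P = 6P − 231 gives 11P = 671, so P* = £61 and Q* = 135.
With the tax collected from suppliers, supply shifts: Qs = 6(P − 11) − 231.
New equilibrium: consumers pay £67, suppliers receive £56, Q = 105. (Wedge: Pb − Ps = 11.)
Revenue = t · Q = 11 · 105 = £1155.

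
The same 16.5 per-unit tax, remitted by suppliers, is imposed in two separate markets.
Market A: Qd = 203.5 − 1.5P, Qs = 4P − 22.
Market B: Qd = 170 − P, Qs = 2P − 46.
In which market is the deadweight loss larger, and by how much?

Market A: pre-tax P* = 41, Q* = 142; post-tax Q = 124; deadweight loss = 148.5.
Market B: pre-tax P* = 72, Q* = 98; post-tax Q = 87; deadweight loss = 90.75.
Difference: 148.5 vs 90.75 → market A is larger by 57.75.

Market A, by 57.75.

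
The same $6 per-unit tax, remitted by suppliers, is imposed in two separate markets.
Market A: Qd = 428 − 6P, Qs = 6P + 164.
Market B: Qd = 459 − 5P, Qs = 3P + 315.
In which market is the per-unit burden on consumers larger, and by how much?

Market A: pre-tax P* = $22, Q* = 296; post-tax Q = 278; per-unit burden on consumers = $3.
Market B: pre-tax P* = $18, Q* = 369; post-tax Q = 357.75; per-unit burden on consumers = $2.25.
Difference: $3 vs $2.25 → market A is larger by $0.75.

Market A, by $0.75.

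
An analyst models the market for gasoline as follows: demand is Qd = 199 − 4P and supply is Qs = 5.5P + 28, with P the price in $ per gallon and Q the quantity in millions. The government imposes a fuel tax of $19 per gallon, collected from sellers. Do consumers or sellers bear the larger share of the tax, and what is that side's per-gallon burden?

Consumers bear the larger share: $11 per gallon.

Before the tax: set 199 − 4P = 5.5P + 28 → P* = $18, Q* = 127.
With the tax collected from sellers, supply shifts: Qs = 5.5(P − 19) + 28.
New equilibrium: consumers pay $29, sellers receive $10, Q = 83. (Wedge: Pb − Ps = 19.)
Per-gallon burden: consumers $11, sellers $8.
Consumers take the larger share because demand is less price-elastic here (demand slope 4 vs supply slope 5.5).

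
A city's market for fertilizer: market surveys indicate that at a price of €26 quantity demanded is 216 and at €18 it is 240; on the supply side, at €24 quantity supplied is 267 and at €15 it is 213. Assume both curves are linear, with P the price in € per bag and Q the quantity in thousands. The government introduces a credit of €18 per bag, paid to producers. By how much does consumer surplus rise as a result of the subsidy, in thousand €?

Consumer surplus rises by €3060 thousand.

Demand slope: (240 − 216)/(18 − 26) = -3, so Qd = 294 − 3P.
Supply slope: (213 − 267)/(15 − 24) = 6, so Qs = 6P + 123.
Without the subsidy, 294 − 3P = 6P + 123 gives 9P = 171, so P* = €19 and Q* = 237.
With a per-unit subsidy paid to producers, each receives P + 18 per unit sold, so supply becomes Qs = 6(P + 18) + 123.
New equilibrium: consumers pay €7, producers receive €25, Q = 273. (Wedge: Pb − Ps = −18.)
ΔCS is the trapezoid between Q = 273 and Q = 237 of height €12: ½ · (237 + 273) · 12 = €3060.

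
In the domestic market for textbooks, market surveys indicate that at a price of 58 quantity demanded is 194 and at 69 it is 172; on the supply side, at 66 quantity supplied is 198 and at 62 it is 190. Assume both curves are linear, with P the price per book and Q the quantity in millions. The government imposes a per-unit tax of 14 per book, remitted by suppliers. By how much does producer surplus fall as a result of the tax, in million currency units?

Demand slope: (172 − 194)/(69 − 58) = -2, so Qd = 310 − 2P.
Supply slope: (190 − 198)/(62 − 66) = 2, so Qs = 2P + 66.
Before the tax: set 310 − 2P = 2P + 66 → P* = 61, Q* = 188.
With the tax collected from suppliers, supply shifts: Qs = 2(P − 14) + 66.
Solving gives Q = 174 with buyers paying 68 and suppliers receiving 54 (the 14 wedge).
ΔPS is the trapezoid between Q = 174 and Q = 188 of height 7: ½ · (188 + 174) · 7 = 1267.

Producer surplus falls by 1267 million.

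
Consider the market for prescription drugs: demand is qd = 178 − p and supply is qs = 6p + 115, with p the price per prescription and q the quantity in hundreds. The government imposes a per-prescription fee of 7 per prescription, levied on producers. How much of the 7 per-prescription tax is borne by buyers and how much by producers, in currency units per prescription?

Buyers bear 6 per prescription; producers bear 1 per prescription.

Before the tax: set 178 − p = 6p + 115 → p* = 9, q* = 169.
With the tax collected from producers, supply shifts: qs = 6(p − 7) + 115.
New equilibrium: buyers pay 15, producers receive 8, q = 163. (Wedge: pb − ps = 7.)
Burden on buyers: 6; on producers: 1. (They sum to 7.)
The less price-elastic side of the market bears the larger share of a per-unit tax.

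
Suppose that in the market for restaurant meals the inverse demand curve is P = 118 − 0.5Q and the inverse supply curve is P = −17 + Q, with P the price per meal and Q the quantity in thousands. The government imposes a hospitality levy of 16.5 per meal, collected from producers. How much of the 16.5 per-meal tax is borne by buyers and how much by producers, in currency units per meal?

Rewrite in direct form: Qd = 236 − 2P and Qs = P + 17.
Before the tax: set 236 − 2P = P + 17 → P* = 73, Q* = 90.
With the tax collected from producers, supply shifts: Qs = (P − 16.5) + 17.
New equilibrium: buyers pay 78.5, producers receive 62, Q = 79. (Wedge: Pb − Ps = 16.5.)
Burden on buyers: 5.5; on producers: 11. (They sum to 16.5.)
The less price-elastic side of the market bears the larger share of a per-unit tax.

Buyers bear 5.5 per meal; producers bear 11 per meal.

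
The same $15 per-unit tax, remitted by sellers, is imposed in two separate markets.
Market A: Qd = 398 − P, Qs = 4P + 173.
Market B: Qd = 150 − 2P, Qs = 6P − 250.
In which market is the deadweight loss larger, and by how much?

Market A: pre-tax P* = $45, Q* = 353; post-tax Q = 341; deadweight loss = $90.
Market B: pre-tax P* = $50, Q* = 50; post-tax Q = 27.5; deadweight loss = $168.75.
Difference: $90 vs $168.75 → market B is larger by $78.75.

Market B, by $78.75.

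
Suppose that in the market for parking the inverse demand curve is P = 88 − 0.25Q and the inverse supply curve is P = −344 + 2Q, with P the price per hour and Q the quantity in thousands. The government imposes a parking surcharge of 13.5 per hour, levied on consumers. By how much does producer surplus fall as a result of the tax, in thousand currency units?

Producer surplus falls by 2268 thousand.

Inverting to Q(P) form: Qd = 352 − 4P; Qs = 0.5P + 172.
Before the tax: set 352 − 4P = 0.5P + 172 → P* = 40, Q* = 192.
With the tax collected from consumers, demand (in seller-price terms) shifts: Qd = 352 − 4(P + 13.5).
New equilibrium: consumers pay 41.5, producers receive 28, Q = 186. (Wedge: Pb − Ps = 13.5.)
ΔPS is the trapezoid between Q = 186 and Q = 192 of height 12: ½ · (192 + 186) · 12 = 2268.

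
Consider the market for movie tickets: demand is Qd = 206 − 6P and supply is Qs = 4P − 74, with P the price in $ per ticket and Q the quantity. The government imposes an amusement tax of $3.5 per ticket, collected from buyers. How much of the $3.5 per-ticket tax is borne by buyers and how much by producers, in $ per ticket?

Without the tax, 206 − 6P = 4P − 74 gives 10P = 280, so P* = $28 and Q* = 38.
With the tax collected from buyers, demand (in seller-price terms) shifts: Qd = 206 − 6(P + 3.5).
New equilibrium: buyers pay $29.4, producers receive $25.9, Q = 29.6. (Wedge: Pb − Ps = 3.5.)
Burden on buyers: $1.4; on producers: $2.1. (They sum to $3.5.)
The less price-elastic side of the market bears the larger share of a per-unit tax.

Buyers bear $1.4 per ticket; producers bear $2.1 per ticket.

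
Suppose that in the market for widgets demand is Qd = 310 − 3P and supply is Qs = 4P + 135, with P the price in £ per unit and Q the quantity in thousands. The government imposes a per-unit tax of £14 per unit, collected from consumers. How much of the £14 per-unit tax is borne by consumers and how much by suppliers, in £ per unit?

Without the tax, 310 − 3P = 4P + 135 gives 7P = 175, so P* = £25 and Q* = 235.
With the tax collected from consumers, demand (in seller-price terms) shifts: Qd = 310 − 3(P + 14).
New equilibrium: consumers pay £33, suppliers receive £19, Q = 211. (Wedge: Pb − Ps = 14.)
Burden on consumers: £8; on suppliers: £6. (They sum to £14.)
The less price-elastic side of the market bears the larger share of a per-unit tax.

Consumers bear £8 per unit; suppliers bear £6 per unit.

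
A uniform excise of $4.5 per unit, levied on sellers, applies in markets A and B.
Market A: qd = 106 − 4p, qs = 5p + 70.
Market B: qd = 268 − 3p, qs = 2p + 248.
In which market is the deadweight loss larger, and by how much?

Market A, by $10.35.

Market A: pre-tax p* = $4, q* = 90; post-tax q = 80; deadweight loss = $22.5.
Market B: pre-tax p* = $4, q* = 256; post-tax q = 250.6; deadweight loss = $12.15.
Difference: $22.5 vs $12.15 → market A is larger by $10.35.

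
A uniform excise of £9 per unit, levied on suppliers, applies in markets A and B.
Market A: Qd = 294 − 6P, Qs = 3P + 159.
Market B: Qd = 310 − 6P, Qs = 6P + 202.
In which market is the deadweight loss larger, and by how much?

Market B, by £40.5.

Market A: pre-tax P* = £15, Q* = 204; post-tax Q = 186; deadweight loss = £81.
Market B: pre-tax P* = £9, Q* = 256; post-tax Q = 229; deadweight loss = £121.5.
Difference: £81 vs £121.5 → market B is larger by £40.5.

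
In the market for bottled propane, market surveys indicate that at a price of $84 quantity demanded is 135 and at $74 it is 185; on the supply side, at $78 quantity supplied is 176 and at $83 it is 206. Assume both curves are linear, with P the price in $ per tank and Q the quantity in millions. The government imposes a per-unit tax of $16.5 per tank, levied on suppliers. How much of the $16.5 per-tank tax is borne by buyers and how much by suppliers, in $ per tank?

Buyers bear $9 per tank; suppliers bear $7.5 per tank.

Demand slope: (185 − 135)/(74 − 84) = -5, so Qd = 555 − 5P.
Supply slope: (206 − 176)/(83 − 78) = 6, so Qs = 6P − 292.
Before the tax: set 555 − 5P = 6P − 292 → P* = $77, Q* = 170.
With the tax collected from suppliers, supply shifts: Qs = 6(P − 16.5) − 292.
New equilibrium: buyers pay $86, suppliers receive $69.5, Q = 125. (Wedge: Pb − Ps = 16.5.)
Burden on buyers: $9; on suppliers: $7.5. (They sum to $16.5.)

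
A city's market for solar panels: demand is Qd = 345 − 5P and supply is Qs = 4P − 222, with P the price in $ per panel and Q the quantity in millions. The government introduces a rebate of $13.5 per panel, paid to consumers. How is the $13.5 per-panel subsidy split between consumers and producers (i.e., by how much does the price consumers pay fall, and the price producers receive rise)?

Before the subsidy: set 345 − 5P = 4P − 222 → P* = $63, Q* = 30.
With a per-unit subsidy paid to consumers, each effectively pays P − 13.5, so demand becomes Qd = 345 − 5(P − 13.5).
Solving gives Q = 60 with consumers paying $57 and producers receiving $70.5 (the $13.5 wedge).
Gain to consumers: $6; to producers: $7.5. (They sum to $13.5.)

Consumers gain $6 per panel; producers gain $7.5 per panel.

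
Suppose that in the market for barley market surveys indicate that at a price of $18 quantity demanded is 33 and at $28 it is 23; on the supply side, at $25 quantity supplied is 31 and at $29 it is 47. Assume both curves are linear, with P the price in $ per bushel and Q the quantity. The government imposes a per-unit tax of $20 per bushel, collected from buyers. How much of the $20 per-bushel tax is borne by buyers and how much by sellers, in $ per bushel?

Buyers bear $16 per bushel; sellers bear $4 per bushel.

Demand slope: (23 − 33)/(28 − 18) = -1, so Qd = 51 − P.
Supply slope: (47 − 31)/(29 − 25) = 4, so Qs = 4P − 69.
Before the tax: set 51 − P = 4P − 69 → P* = $24, Q* = 27.
With the tax collected from buyers, demand (in seller-price terms) shifts: Qd = 51 − (P + 20).
New equilibrium: buyers pay $40, sellers receive $20, Q = 11. (Wedge: Pb − Ps = 20.)
Burden on buyers: $16; on sellers: $4. (They sum to $20.)
The less price-elastic side of the market bears the larger share of a per-unit tax.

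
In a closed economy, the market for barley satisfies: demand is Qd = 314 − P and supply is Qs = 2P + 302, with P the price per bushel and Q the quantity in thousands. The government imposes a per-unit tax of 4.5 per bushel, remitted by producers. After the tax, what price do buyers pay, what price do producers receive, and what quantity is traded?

Buyers pay 7; producers receive 2.5; quantity = 307.

Before the tax: set 314 − P = 2P + 302 → P* = 4, Q* = 310.
With the tax collected from producers, supply shifts: Qs = 2(P − 4.5) + 302.
New equilibrium: buyers pay 7, producers receive 2.5, Q = 307. (Wedge: Pb − Ps = 4.5.)
The less price-elastic side of the market bears the larger share of a per-unit tax.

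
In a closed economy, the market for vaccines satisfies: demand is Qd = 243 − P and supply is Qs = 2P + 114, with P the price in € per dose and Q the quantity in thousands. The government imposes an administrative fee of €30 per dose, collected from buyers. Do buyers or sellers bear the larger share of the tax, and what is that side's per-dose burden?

Buyers bear the larger share: €20 per dose.

Before the tax: set 243 − P = 2P + 114 → P* = €43, Q* = 200.
With the tax collected from buyers, demand (in seller-price terms) shifts: Qd = 243 − (P + 30).
Solving gives Q = 180 with buyers paying €63 and sellers receiving €33 (the €30 wedge).
Per-dose burden: buyers €20, sellers €10.
Buyers take the larger share because demand is less price-elastic here (demand slope 1 vs supply slope 2).
The less price-elastic side of the market bears the larger share of a per-unit tax.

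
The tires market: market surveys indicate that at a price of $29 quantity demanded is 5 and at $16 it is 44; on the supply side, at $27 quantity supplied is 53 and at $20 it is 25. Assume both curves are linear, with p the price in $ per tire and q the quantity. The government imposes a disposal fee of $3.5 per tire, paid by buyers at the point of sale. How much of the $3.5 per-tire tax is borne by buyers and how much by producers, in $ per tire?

Buyers bear $2 per tire; producers bear $1.5 per tire.

Demand slope: (44 − 5)/(16 − 29) = -3, so qd = 92 − 3p.
Supply slope: (25 − 53)/(20 − 27) = 4, so qs = 4p − 55.
Before the tax: set 92 − 3p = 4p − 55 → p* = $21, q* = 29.
With the tax collected from buyers, demand (in seller-price terms) shifts: qd = 92 − 3(p + 3.5).
Solving gives q = 23 with buyers paying $23 and producers receiving $19.5 (the $3.5 wedge).
Burden on buyers: $2; on producers: $1.5. (They sum to $3.5.)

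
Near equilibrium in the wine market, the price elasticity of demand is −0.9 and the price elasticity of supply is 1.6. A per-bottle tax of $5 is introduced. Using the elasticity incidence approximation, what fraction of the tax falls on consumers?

Incidence ratio: consumers' share ≈ εs / (εs + |εd|) = 1.6 / (1.6 + 0.9) = 0.64.
Supply is the more elastic side, so consumers bear the larger share.

Consumers' share ≈ 0.64.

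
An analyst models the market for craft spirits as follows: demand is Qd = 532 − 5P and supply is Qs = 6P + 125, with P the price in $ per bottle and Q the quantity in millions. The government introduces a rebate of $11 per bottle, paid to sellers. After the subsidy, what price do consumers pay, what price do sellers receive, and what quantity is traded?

Before the subsidy: set 532 − 5P = 6P + 125 → P* = $37, Q* = 347.
With a per-unit subsidy paid to sellers, each receives P + 11 per unit sold, so supply becomes Qs = 6(P + 11) + 125.
Solving gives Q = 377 with consumers paying $31 and sellers receiving $42 (the $11 wedge).

Consumers pay $31; sellers receive $42; quantity = 377.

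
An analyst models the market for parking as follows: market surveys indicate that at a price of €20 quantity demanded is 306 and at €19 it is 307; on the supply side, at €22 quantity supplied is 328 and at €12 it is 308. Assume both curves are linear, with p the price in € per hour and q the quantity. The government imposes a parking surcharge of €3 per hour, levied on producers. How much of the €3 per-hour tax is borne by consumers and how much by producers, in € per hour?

Demand slope: (307 − 306)/(19 − 20) = -1, so qd = 326 − p.
Supply slope: (308 − 328)/(12 − 22) = 2, so qs = 2p + 284.
Before the tax: set 326 − p = 2p + 284 → p* = €14, q* = 312.
With the tax collected from producers, supply shifts: qs = 2(p − 3) + 284.
Solving gives q = 310 with consumers paying €16 and producers receiving €13 (the €3 wedge).
Burden on consumers: €2; on producers: €1. (They sum to €3.)
The less price-elastic side of the market bears the larger share of a per-unit tax.

Consumers bear €2 per hour; producers bear €1 per hour.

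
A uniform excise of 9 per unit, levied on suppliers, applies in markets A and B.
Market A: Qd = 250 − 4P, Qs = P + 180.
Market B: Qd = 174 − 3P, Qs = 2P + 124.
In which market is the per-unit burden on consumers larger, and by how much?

Market A: pre-tax P* = 14, Q* = 194; post-tax Q = 186.8; per-unit burden on consumers = 1.8.
Market B: pre-tax P* = 10, Q* = 144; post-tax Q = 133.2; per-unit burden on consumers = 3.6.
Difference: 1.8 vs 3.6 → market B is larger by 1.8.

Market B, by 1.8.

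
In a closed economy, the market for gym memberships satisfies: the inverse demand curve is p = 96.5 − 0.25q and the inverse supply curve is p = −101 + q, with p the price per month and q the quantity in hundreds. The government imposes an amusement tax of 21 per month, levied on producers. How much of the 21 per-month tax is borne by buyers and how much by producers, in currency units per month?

Buyers bear 4.2 per month; producers bear 16.8 per month.

Rewrite in direct form: qd = 386 − 4p and qs = p + 101.
Before the tax: set 386 − 4p = p + 101 → p* = 57, q* = 158.
With the tax collected from producers, supply shifts: qs = (p − 21) + 101.
Solving gives q = 141.2 with buyers paying 61.2 and producers receiving 40.2 (the 21 wedge).
Burden on buyers: 4.2; on producers: 16.8. (They sum to 21.)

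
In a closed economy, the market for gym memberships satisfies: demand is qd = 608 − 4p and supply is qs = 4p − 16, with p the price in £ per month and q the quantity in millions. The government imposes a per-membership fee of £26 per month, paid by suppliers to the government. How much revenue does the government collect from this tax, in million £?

Tax revenue = £6344 million.

Before the tax: set 608 − 4p = 4p − 16 → p* = £78, q* = 296.
With the tax collected from suppliers, supply shifts: qs = 4(p − 26) − 16.
Solving gives q = 244 with buyers paying £91 and suppliers receiving £65 (the £26 wedge).
Revenue = t · Q = 26 · 244 = £6344.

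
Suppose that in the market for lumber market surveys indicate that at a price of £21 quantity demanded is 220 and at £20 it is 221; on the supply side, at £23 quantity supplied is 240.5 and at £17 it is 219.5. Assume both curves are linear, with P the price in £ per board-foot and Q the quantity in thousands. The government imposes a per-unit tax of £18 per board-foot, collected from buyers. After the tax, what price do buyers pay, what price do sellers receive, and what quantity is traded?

Demand slope: (221 − 220)/(20 − 21) = -1, so Qd = 241 − P.
Supply slope: (219.5 − 240.5)/(17 − 23) = 3.5, so Qs = 3.5P + 160.
Before the tax: set 241 − P = 3.5P + 160 → P* = £18, Q* = 223.
With the tax collected from buyers, demand (in seller-price terms) shifts: Qd = 241 − (P + 18).
Solving gives Q = 209 with buyers paying £32 and sellers receiving £14 (the £18 wedge).
The less price-elastic side of the market bears the larger share of a per-unit tax.

Buyers pay £32; sellers receive £14; quantity = 209.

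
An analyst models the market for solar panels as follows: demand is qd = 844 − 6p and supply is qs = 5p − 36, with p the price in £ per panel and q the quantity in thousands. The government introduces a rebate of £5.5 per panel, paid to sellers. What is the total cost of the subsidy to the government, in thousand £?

Government outlay = £2084.5 thousand.

Before the subsidy: set 844 − 6p = 5p − 36 → p* = £80, q* = 364.
With a per-unit subsidy paid to sellers, each receives p + 5.5 per unit sold, so supply becomes qs = 5(p + 5.5) − 36.
New equilibrium: buyers pay £77.5, sellers receive £83, q = 379. (Wedge: pb − ps = −5.5.)
Outlay = t · Q = 5.5 · 379 = £2084.5.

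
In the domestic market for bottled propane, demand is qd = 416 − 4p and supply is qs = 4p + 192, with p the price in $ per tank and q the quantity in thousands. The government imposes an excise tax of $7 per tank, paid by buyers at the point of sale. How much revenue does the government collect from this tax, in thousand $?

Tax revenue = $2030 thousand.

Without the tax, 416 − 4p = 4p + 192 gives 8p = 224, so p* = $28 and q* = 304.
With the tax collected from buyers, demand (in seller-price terms) shifts: qd = 416 − 4(p + 7).
Solving gives q = 290 with buyers paying $31.5 and producers receiving $24.5 (the $7 wedge).
Revenue = t · Q = 7 · 290 = $2030.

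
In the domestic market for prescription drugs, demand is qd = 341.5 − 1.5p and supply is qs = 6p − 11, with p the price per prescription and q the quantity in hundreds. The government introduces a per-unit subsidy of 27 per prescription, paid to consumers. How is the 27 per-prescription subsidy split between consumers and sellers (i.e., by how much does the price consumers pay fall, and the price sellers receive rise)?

Consumers gain 21.6 per prescription; sellers gain 5.4 per prescription.

Before the subsidy: set 341.5 − 1.5p = 6p − 11 → p* = 47, q* = 271.
With a per-unit subsidy paid to consumers, each effectively pays p − 27, so demand becomes qd = 341.5 − 1.5(p − 27).
New equilibrium: consumers pay 25.4, sellers receive 52.4, q = 303.4. (Wedge: pb − ps = −27.)
Gain to consumers: 21.6; to sellers: 5.4. (They sum to 27.)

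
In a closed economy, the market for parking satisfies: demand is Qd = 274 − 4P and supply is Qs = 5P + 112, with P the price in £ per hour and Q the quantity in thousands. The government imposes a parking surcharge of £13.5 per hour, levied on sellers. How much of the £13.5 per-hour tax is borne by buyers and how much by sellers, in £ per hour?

Buyers bear £7.5 per hour; sellers bear £6 per hour.

Before the tax: set 274 − 4P = 5P + 112 → P* = £18, Q* = 202.
With the tax collected from sellers, supply shifts: Qs = 5(P − 13.5) + 112.
Solving gives Q = 172 with buyers paying £25.5 and sellers receiving £12 (the £13.5 wedge).
Burden on buyers: £7.5; on sellers: £6. (They sum to £13.5.)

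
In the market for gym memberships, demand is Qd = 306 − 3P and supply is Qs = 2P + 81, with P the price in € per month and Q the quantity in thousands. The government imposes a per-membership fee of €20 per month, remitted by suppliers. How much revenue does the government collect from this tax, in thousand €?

Tax revenue = €2940 thousand.

Without the tax, 306 − 3P = 2P + 81 gives 5P = 225, so P* = €45 and Q* = 171.
With the tax collected from suppliers, supply shifts: Qs = 2(P − 20) + 81.
Solving gives Q = 147 with buyers paying €53 and suppliers receiving €33 (the €20 wedge).
Revenue = t · Q = 20 · 147 = €2940.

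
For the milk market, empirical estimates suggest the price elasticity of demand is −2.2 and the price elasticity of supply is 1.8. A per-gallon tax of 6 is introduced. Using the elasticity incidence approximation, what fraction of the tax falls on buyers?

Buyers' share ≈ 0.45.

Incidence ratio: buyers' share ≈ εs / (εs + |εd|) = 1.8 / (1.8 + 2.2) = 0.45.
Supply is the less elastic side, so buyers bear the smaller share.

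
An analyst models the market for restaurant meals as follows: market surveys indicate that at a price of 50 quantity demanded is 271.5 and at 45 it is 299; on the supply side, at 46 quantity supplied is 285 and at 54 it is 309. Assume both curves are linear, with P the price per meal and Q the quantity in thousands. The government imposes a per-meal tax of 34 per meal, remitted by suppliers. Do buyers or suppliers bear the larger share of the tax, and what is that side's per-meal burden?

Suppliers bear the larger share: 22 per meal.

Demand slope: (299 − 271.5)/(45 − 50) = -5.5, so Qd = 546.5 − 5.5P.
Supply slope: (309 − 285)/(54 − 46) = 3, so Qs = 3P + 147.
Without the tax, 546.5 − 5.5P = 3P + 147 gives 8.5P = 399.5, so P* = 47 and Q* = 288.
With the tax collected from suppliers, supply shifts: Qs = 3(P − 34) + 147.
Solving gives Q = 222 with buyers paying 59 and suppliers receiving 25 (the 34 wedge).
Per-meal burden: buyers 12, suppliers 22.
Suppliers take the larger share because supply is less price-elastic here (demand slope 5.5 vs supply slope 3).
The less price-elastic side of the market bears the larger share of a per-unit tax.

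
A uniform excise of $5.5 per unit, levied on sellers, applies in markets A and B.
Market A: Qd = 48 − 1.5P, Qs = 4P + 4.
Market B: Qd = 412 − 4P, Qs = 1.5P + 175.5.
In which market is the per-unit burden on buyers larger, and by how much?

Market A: pre-tax P* = $8, Q* = 36; post-tax Q = 30; per-unit burden on buyers = $4.
Market B: pre-tax P* = $43, Q* = 240; post-tax Q = 234; per-unit burden on buyers = $1.5.
Difference: $4 vs $1.5 → market A is larger by $2.5.

Market A, by $2.5.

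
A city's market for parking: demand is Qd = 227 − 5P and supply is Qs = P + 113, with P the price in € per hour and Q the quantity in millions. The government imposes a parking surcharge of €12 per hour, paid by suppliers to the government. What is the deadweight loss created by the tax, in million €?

Before the tax: set 227 − 5P = P + 113 → P* = €19, Q* = 132.
With the tax collected from suppliers, supply shifts: Qs = (P − 12) + 113.
Solving gives Q = 122 with buyers paying €21 and suppliers receiving €9 (the €12 wedge).
Quantity falls by |ΔQ| = |132 − 122| = 10.
DWL = ½ · t · |ΔQ| = ½ · 12 · 10 = €60.

Deadweight loss = €60 million.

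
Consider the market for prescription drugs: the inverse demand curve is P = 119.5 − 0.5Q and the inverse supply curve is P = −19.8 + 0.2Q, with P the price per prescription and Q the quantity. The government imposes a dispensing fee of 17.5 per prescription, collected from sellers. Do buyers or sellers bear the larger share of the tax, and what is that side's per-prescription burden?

Inverting to Q(P) form: Qd = 239 − 2P; Qs = 5P + 99.
Before the tax: set 239 − 2P = 5P + 99 → P* = 20, Q* = 199.
With the tax collected from sellers, supply shifts: Qs = 5(P − 17.5) + 99.
New equilibrium: buyers pay 32.5, sellers receive 15, Q = 174. (Wedge: Pb − Ps = 17.5.)
Per-prescription burden: buyers 12.5, sellers 5.
Buyers take the larger share because demand is less price-elastic here (demand slope 2 vs supply slope 5).

Buyers bear the larger share: 12.5 per prescription.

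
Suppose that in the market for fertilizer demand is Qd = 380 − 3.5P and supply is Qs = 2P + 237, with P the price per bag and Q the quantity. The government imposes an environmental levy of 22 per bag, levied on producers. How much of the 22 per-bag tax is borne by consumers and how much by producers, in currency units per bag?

Before the tax: set 380 − 3.5P = 2P + 237 → P* = 26, Q* = 289.
With the tax collected from producers, supply shifts: Qs = 2(P − 22) + 237.
New equilibrium: consumers pay 34, producers receive 12, Q = 261. (Wedge: Pb − Ps = 22.)
Burden on consumers: 8; on producers: 14. (They sum to 22.)

Consumers bear 8 per bag; producers bear 14 per bag.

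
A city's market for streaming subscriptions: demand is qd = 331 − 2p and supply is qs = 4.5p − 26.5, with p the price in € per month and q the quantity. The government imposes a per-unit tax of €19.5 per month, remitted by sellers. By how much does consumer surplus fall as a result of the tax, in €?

Consumer surplus falls by €2801.25.

Before the tax: set 331 − 2p = 4.5p − 26.5 → p* = €55, q* = 221.
With the tax collected from sellers, supply shifts: qs = 4.5(p − 19.5) − 26.5.
New equilibrium: consumers pay €68.5, sellers receive €49, q = 194. (Wedge: pb − ps = 19.5.)
ΔCS is the trapezoid between Q = 194 and Q = 221 of height €13.5: ½ · (221 + 194) · 13.5 = €2801.25.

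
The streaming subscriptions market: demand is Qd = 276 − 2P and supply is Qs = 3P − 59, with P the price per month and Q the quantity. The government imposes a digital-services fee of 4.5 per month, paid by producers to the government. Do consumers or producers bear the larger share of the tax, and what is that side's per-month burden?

Without the tax, 276 − 2P = 3P − 59 gives 5P = 335, so P* = 67 and Q* = 142.
With the tax collected from producers, supply shifts: Qs = 3(P − 4.5) − 59.
Solving gives Q = 136.6 with consumers paying 69.7 and producers receiving 65.2 (the 4.5 wedge).
Per-month burden: consumers 2.7, producers 1.8.
Consumers take the larger share because demand is less price-elastic here (demand slope 2 vs supply slope 3).
The less price-elastic side of the market bears the larger share of a per-unit tax.

Consumers bear the larger share: 2.7 per month.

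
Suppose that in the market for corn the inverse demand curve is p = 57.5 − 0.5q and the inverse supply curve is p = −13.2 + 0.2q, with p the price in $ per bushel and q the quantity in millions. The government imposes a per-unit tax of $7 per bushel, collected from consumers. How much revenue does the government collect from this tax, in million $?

Rewrite in direct form: qd = 115 − 2p and qs = 5p + 66.
Before the tax: set 115 − 2p = 5p + 66 → p* = $7, q* = 101.
With the tax collected from consumers, demand (in seller-price terms) shifts: qd = 115 − 2(p + 7).
New equilibrium: consumers pay $12, producers receive $5, q = 91. (Wedge: pb − ps = 7.)
Revenue = t · Q = 7 · 91 = $637.

Tax revenue = $637 million.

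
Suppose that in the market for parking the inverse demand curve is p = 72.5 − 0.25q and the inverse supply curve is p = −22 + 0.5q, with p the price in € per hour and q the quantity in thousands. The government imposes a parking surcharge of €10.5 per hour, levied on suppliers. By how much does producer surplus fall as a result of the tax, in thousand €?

Rewrite in direct form: qd = 290 − 4p and qs = 2p + 44.
Without the tax, 290 − 4p = 2p + 44 gives 6p = 246, so p* = €41 and q* = 126.
With the tax collected from suppliers, supply shifts: qs = 2(p − 10.5) + 44.
Solving gives q = 112 with consumers paying €44.5 and suppliers receiving €34 (the €10.5 wedge).
ΔPS is the trapezoid between Q = 112 and Q = 126 of height €7: ½ · (126 + 112) · 7 = €833.

Producer surplus falls by €833 thousand.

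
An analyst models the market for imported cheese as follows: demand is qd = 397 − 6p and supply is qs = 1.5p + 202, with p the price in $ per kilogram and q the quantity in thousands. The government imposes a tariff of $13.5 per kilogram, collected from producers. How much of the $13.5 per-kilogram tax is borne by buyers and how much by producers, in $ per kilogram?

Buyers bear $2.7 per kilogram; producers bear $10.8 per kilogram.

Before the tax: set 397 − 6p = 1.5p + 202 → p* = $26, q* = 241.
With the tax collected from producers, supply shifts: qs = 1.5(p − 13.5) + 202.
Solving gives q = 224.8 with buyers paying $28.7 and producers receiving $15.2 (the $13.5 wedge).
Burden on buyers: $2.7; on producers: $10.8. (They sum to $13.5.)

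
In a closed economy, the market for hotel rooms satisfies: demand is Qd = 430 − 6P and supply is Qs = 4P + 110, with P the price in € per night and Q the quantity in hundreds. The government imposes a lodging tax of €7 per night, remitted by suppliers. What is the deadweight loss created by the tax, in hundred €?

Deadweight loss = €58.8 hundred.

Before the tax: set 430 − 6P = 4P + 110 → P* = €32, Q* = 238.
With the tax collected from suppliers, supply shifts: Qs = 4(P − 7) + 110.
Solving gives Q = 221.2 with buyers paying €34.8 and suppliers receiving €27.8 (the €7 wedge).
Quantity falls by |ΔQ| = |238 − 221.2| = 16.8.
DWL = ½ · t · |ΔQ| = ½ · 7 · 16.8 = €58.8.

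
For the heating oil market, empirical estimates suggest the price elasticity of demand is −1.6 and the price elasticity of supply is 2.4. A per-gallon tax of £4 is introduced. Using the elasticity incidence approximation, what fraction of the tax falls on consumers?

Consumers' share ≈ 0.6.

Incidence ratio: consumers' share ≈ εs / (εs + |εd|) = 2.4 / (2.4 + 1.6) = 0.6.
Supply is the more elastic side, so consumers bear the larger share.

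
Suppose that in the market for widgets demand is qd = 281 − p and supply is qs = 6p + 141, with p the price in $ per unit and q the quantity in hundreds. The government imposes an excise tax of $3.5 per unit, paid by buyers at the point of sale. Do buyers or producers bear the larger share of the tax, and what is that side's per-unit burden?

Buyers bear the larger share: $3 per unit.

Before the tax: set 281 − p = 6p + 141 → p* = $20, q* = 261.
With the tax collected from buyers, demand (in seller-price terms) shifts: qd = 281 − (p + 3.5).
Solving gives q = 258 with buyers paying $23 and producers receiving $19.5 (the $3.5 wedge).
Per-unit burden: buyers $3, producers $0.5.
Buyers take the larger share because demand is less price-elastic here (demand slope 1 vs supply slope 6).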